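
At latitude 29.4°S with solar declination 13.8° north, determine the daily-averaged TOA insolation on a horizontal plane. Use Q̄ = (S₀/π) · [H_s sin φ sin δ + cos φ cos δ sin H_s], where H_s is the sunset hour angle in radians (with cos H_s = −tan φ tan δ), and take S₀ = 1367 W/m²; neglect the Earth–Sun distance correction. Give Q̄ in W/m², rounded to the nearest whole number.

cos H_s = −tan(-29.4°) · tan(13.8°) = 0.1384, so H_s = arccos(0.1384) = 82.04°. In radians, H_s = 1.4319.
H_s sin φ sin δ = 1.4319 × -0.4909 × 0.2385 = -0.1676.
cos φ cos δ sin H_s = 0.8712 × 0.9711 × 0.9904 = 0.8379.
Q̄ = (1367/π) × (-0.1676 + 0.8379) = 435.13 × 0.6703 = 291.67 W/m².

292 W/m²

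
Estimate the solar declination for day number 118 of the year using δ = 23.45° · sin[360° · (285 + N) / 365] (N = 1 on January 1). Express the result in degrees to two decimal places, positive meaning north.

+14.27°

360 × (285 + 118) / 365 = 397.479°; sin(397.479°) = 0.6085.
δ = 23.45 × 0.6085 = 14.269° ≈ +14.27°.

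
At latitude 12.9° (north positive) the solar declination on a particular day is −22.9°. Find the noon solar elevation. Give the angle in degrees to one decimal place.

54.2°

At local solar noon the hour angle is zero, so the elevation is 90° − |φ − δ| = 90° − |12.9° − (-22.9°)| = 90° − 35.8° = 54.2°.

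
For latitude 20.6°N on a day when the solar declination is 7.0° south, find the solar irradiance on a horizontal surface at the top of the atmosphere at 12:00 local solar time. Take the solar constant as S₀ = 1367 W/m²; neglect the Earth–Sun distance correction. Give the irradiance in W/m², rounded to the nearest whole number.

Hour angle H = 15° × (12 − 12) = 0.00°.
cos θ_z = sin(20.6°) sin(-7.0°) + cos(20.6°) cos(-7.0°) cos(0.00°) = -0.0429 + 0.9291 = 0.8862.
Top-of-atmosphere irradiance = S₀ cos θ_z = 1367 × 0.8862 = 1211.44 W/m².

1211 W/m²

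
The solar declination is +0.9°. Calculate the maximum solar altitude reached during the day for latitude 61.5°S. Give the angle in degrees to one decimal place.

27.6°

At local solar noon the hour angle is zero, so the elevation is 90° − |φ − δ| = 90° − |-61.5° − (0.9°)| = 90° − 62.4° = 27.6°.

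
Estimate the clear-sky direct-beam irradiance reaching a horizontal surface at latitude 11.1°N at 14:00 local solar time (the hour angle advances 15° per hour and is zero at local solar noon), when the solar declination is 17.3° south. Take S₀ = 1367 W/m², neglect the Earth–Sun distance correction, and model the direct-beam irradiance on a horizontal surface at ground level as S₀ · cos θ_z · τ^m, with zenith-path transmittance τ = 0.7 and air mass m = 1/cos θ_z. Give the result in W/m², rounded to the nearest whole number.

642 W/m²

Hour angle H = 15° × (14 − 12) = 30.00°.
cos θ_z = sin(11.1°) sin(-17.3°) + cos(11.1°) cos(-17.3°) cos(30.00°) = -0.0573 + 0.8114 = 0.7541.
Air mass m = 1/cos θ_z = 1/0.7541 = 1.326; τ^m = 0.7^1.326 = 0.6232.
Surface direct beam = 1367 × 0.7541 × 0.6232 = 642.43 W/m².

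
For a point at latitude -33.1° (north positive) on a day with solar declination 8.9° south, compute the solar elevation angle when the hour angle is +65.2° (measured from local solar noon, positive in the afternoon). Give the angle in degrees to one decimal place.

25.6°

cos θ_z = sin(-33.1°) sin(-8.9°) + cos(-33.1°) cos(-8.9°) cos(65.20°) = 0.0845 + 0.3472 = 0.4317.
θ_z = arccos(0.4317) = 64.42°, so the elevation is 90° − 64.42° = 25.58°.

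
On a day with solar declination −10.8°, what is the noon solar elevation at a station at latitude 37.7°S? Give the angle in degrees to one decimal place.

63.1°

At local solar noon the hour angle is zero, so the elevation is 90° − |φ − δ| = 90° − |-37.7° − (-10.8°)| = 90° − 26.9° = 63.1°.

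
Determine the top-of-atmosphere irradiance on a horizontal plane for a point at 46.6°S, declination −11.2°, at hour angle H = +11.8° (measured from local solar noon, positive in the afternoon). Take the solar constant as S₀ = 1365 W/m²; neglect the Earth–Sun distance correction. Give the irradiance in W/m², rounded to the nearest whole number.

cos θ_z = sin(-46.6°) sin(-11.2°) + cos(-46.6°) cos(-11.2°) cos(11.80°) = 0.1411 + 0.6598 = 0.8009.
Top-of-atmosphere irradiance = S₀ cos θ_z = 1365 × 0.8009 = 1093.23 W/m².

1093 W/m²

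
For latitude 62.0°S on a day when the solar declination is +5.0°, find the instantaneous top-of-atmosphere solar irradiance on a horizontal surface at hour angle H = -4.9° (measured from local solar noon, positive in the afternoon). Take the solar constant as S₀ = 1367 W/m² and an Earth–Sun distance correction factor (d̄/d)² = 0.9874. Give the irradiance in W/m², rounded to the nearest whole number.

cos θ_z = sin φ sin δ + cos φ cos δ cos H = (-0.8829)(0.0872) + (0.4695)(0.9962)(0.9963) = 0.3890.
Top-of-atmosphere irradiance = S₀ (d̄/d)² cos θ_z = 1367 × 0.9874 × 0.3890 = 525.06 W/m².

525 W/m²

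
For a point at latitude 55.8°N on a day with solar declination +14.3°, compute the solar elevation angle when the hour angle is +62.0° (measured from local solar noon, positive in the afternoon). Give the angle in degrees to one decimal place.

With φ = 55.8°, δ = 14.3°, H = 62.00°: sin φ sin δ = 0.2043, cos φ cos δ cos H = 0.2557, so cos θ_z = 0.4600.
θ_z = arccos(0.4600) = 62.61°, so the elevation is 90° − 62.61° = 27.39°.

27.4°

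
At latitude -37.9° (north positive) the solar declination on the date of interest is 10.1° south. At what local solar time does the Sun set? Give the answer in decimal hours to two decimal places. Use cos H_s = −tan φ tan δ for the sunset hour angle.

The sunset hour angle satisfies cos H_s = −tan φ tan δ = -0.1387, giving H_s = 97.97°.
Sunset is at 12 + H_s/15 = 12 + 6.531 = 18.531 h local solar time.

18.53 h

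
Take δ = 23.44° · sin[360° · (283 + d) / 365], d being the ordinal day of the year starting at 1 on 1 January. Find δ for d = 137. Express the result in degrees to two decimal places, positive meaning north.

+19.02°

360 × (283 + 137) / 365 = 414.247°; sin(414.247°) = 0.8115.
δ = 23.44 × 0.8115 = 19.022° ≈ +19.02°.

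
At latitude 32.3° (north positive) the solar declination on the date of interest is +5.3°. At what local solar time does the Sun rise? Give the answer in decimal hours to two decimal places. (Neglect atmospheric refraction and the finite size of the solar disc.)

5.78 h

The sunset hour angle satisfies cos H_s = −tan φ tan δ = -0.0586, giving H_s = 93.36°.
Sunrise is at 12 − H_s/15 = 12 − 6.224 = 5.776 h local solar time.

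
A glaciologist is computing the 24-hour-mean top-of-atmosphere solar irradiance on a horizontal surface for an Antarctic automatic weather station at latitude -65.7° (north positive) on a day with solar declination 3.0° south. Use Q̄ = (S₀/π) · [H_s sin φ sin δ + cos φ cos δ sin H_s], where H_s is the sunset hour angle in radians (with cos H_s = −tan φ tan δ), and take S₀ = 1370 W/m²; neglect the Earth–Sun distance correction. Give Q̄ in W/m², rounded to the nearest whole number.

cos H_s = −tan(-65.7°) · tan(-3.0°) = -0.1161, so H_s = arccos(-0.1161) = 96.67°. In radians, H_s = 1.6872.
H_s sin φ sin δ = 1.6872 × -0.9114 × -0.0523 = 0.0804.
cos φ cos δ sin H_s = 0.4115 × 0.9986 × 0.9932 = 0.4081.
Q̄ = (1370/π) × (0.0804 + 0.4081) = 436.08 × 0.4885 = 213.03 W/m².

213 W/m²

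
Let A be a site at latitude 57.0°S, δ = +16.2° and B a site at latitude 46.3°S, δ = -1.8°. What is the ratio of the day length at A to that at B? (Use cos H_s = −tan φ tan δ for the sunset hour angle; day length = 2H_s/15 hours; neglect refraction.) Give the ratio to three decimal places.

0.690

A: H_s = arccos(−tan -57.0° · tan 16.2°) = 63.42°, so 2H_s/15 = 8.4560 h.
B: H_s = arccos(−tan -46.3° · tan -1.8°) = 91.88°, so 2H_s/15 = 12.2507 h.
Ratio A/B = 8.4560 / 12.2507 = 0.6902.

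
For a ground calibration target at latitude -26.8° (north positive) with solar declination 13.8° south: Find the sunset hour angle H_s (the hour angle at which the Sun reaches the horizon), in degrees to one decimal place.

cos H_s = −tan(-26.8°) · tan(-13.8°) = -0.1241, so H_s = arccos(-0.1241) = 97.13°.

97.1°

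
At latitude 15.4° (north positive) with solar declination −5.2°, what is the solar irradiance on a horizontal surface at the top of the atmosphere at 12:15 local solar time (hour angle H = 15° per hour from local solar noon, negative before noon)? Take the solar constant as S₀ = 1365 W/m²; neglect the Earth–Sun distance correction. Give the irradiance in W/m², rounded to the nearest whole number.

1275 W/m²

Hour angle H = 15° × (12.25 − 12) = 3.75°.
cos θ_z = sin(15.4°) sin(-5.2°) + cos(15.4°) cos(-5.2°) cos(3.75°) = -0.0241 + 0.9581 = 0.9340.
Top-of-atmosphere irradiance = S₀ cos θ_z = 1365 × 0.9340 = 1274.91 W/m².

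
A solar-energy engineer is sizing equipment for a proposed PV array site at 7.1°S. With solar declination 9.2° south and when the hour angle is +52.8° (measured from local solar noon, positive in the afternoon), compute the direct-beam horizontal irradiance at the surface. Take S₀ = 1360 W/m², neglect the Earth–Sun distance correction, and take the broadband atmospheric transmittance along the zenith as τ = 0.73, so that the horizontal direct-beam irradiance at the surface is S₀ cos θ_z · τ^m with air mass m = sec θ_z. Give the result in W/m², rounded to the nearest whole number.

498 W/m²

cos θ_z = sin(-7.1°) sin(-9.2°) + cos(-7.1°) cos(-9.2°) cos(52.80°) = 0.0198 + 0.5922 = 0.6120.
Air mass m = 1/cos θ_z = 1/0.6120 = 1.634; τ^m = 0.73^1.634 = 0.5980.
Surface direct beam = 1360 × 0.6120 × 0.5980 = 497.73 W/m².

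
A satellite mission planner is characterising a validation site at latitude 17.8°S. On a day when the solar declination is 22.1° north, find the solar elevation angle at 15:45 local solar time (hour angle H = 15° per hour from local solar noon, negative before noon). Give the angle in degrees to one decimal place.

Hour angle H = 15° × (15.75 − 12) = 56.25°.
cos θ_z = sin φ sin δ + cos φ cos δ cos H = (-0.3057)(0.3762) + (0.9521)(0.9265)(0.5556) = 0.3751.
θ_z = arccos(0.3751) = 67.97°, so the elevation is 90° − 67.97° = 22.03°.

22.0°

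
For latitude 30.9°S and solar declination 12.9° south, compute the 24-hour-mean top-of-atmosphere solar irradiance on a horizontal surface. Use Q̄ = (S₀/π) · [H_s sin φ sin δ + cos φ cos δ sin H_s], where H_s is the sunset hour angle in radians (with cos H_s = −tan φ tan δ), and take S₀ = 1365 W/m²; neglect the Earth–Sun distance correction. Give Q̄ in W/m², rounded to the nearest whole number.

The sunset hour angle satisfies cos H_s = −tan φ tan δ = -0.1371, giving H_s = 97.88°. In radians, H_s = 1.7083.
H_s sin φ sin δ = 1.7083 × -0.5135 × -0.2233 = 0.1959.
cos φ cos δ sin H_s = 0.8581 × 0.9748 × 0.9906 = 0.8286.
Q̄ = (1365/π) × (0.1959 + 0.8286) = 434.49 × 1.0245 = 445.14 W/m².

445 W/m²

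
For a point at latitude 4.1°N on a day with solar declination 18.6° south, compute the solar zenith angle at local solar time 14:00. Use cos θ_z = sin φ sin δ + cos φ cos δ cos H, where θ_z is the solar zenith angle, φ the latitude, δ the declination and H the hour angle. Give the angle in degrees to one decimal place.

37.3°

Hour angle H = 15° × (14 − 12) = 30.00°.
cos θ_z = sin φ sin δ + cos φ cos δ cos H = (0.0715)(-0.3190) + (0.9974)(0.9478)(0.8660) = 0.7959.
θ_z = arccos(0.7959) = 37.26°.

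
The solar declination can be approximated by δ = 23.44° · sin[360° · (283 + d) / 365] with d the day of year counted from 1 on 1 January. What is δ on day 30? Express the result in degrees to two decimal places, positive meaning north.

-18.29°

360 × (283 + 30) / 365 = 308.712°; sin(308.712°) = -0.7803.
δ = 23.44 × -0.7803 = -18.290° ≈ -18.29°.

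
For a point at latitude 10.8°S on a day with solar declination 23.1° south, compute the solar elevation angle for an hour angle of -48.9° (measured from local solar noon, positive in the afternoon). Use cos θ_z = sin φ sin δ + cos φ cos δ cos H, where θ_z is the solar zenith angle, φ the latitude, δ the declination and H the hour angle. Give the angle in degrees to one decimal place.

cos θ_z = sin φ sin δ + cos φ cos δ cos H = (-0.1874)(-0.3923) + (0.9823)(0.9198)(0.6574) = 0.6675.
θ_z = arccos(0.6675) = 48.13°, so the elevation is 90° − 48.13° = 41.87°.

41.9°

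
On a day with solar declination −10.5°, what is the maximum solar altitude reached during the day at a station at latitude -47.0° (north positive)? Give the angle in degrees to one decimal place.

53.5°

At local solar noon the hour angle is zero, so the elevation is 90° − |φ − δ| = 90° − |-47.0° − (-10.5°)| = 90° − 36.5° = 53.5°.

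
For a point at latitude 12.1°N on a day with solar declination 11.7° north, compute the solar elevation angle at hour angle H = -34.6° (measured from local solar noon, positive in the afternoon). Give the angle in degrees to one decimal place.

56.2°

With φ = 12.1°, δ = 11.7°, H = -34.60°: sin φ sin δ = 0.0425, cos φ cos δ cos H = 0.7881, so cos θ_z = 0.8306.
θ_z = arccos(0.8306) = 33.84°, so the elevation is 90° − 33.84° = 56.16°.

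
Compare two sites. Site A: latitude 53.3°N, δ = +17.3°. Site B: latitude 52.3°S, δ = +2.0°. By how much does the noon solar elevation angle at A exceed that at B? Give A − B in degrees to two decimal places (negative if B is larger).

+18.30°

A: 90° − |53.3 − (17.3)| = 54.00°.
B: 90° − |-52.3 − (2.0)| = 35.70°.
A − B = 54.00 − 35.70 = 18.30°.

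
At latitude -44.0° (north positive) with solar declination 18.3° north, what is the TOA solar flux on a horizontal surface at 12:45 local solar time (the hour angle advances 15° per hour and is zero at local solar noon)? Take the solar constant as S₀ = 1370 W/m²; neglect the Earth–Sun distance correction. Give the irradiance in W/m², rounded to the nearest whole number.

619 W/m²

Hour angle H = 15° × (12.75 − 12) = 11.25°.
cos θ_z = sin φ sin δ + cos φ cos δ cos H = (-0.6947)(0.3140) + (0.7193)(0.9494)(0.9808) = 0.4517.
Top-of-atmosphere irradiance = S₀ cos θ_z = 1370 × 0.4517 = 618.83 W/m².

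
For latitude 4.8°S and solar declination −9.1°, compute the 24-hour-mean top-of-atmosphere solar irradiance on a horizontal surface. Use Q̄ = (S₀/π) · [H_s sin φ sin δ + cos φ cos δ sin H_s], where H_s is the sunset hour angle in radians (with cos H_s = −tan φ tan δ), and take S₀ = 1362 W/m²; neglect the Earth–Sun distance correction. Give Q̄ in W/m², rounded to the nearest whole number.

436 W/m²

The sunset hour angle satisfies cos H_s = −tan φ tan δ = -0.0135, giving H_s = 90.77°. In radians, H_s = 1.5842.
H_s sin φ sin δ = 1.5842 × -0.0837 × -0.1582 = 0.0210.
cos φ cos δ sin H_s = 0.9965 × 0.9874 × 0.9999 = 0.9838.
Q̄ = (1362/π) × (0.0210 + 0.9838) = 433.54 × 1.0048 = 435.62 W/m².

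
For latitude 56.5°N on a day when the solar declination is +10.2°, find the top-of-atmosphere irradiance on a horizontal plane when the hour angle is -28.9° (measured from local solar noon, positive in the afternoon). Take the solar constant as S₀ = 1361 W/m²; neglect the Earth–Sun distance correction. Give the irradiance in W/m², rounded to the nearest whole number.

With φ = 56.5°, δ = 10.2°, H = -28.90°: sin φ sin δ = 0.1477, cos φ cos δ cos H = 0.4756, so cos θ_z = 0.6233.
Top-of-atmosphere irradiance = S₀ cos θ_z = 1361 × 0.6233 = 848.31 W/m².

848 W/m²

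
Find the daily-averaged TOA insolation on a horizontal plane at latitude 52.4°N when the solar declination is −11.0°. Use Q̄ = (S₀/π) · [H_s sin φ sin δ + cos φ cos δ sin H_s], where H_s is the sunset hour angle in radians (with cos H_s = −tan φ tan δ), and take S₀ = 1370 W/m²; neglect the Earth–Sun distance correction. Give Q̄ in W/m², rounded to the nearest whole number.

cos H_s = −tan(52.4°) · tan(-11.0°) = 0.2524, so H_s = arccos(0.2524) = 75.38°. In radians, H_s = 1.3156.
H_s sin φ sin δ = 1.3156 × 0.7923 × -0.1908 = -0.1989.
cos φ cos δ sin H_s = 0.6101 × 0.9816 × 0.9676 = 0.5795.
Q̄ = (1370/π) × (-0.1989 + 0.5795) = 436.08 × 0.3806 = 165.97 W/m².

166 W/m²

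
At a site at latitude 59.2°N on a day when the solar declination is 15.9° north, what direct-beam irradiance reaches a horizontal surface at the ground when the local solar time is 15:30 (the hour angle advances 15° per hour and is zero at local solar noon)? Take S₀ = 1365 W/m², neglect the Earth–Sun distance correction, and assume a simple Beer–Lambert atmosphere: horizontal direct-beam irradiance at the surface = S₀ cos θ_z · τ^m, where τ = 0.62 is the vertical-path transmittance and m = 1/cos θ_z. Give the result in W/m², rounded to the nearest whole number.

299 W/m²

Hour angle H = 15° × (15.5 − 12) = 52.50°.
cos θ_z = sin φ sin δ + cos φ cos δ cos H = (0.8590)(0.2740) + (0.5120)(0.9617)(0.6088) = 0.5351.
Air mass m = 1/cos θ_z = 1/0.5351 = 1.869; τ^m = 0.62^1.869 = 0.4092.
Surface direct beam = 1365 × 0.5351 × 0.4092 = 298.88 W/m².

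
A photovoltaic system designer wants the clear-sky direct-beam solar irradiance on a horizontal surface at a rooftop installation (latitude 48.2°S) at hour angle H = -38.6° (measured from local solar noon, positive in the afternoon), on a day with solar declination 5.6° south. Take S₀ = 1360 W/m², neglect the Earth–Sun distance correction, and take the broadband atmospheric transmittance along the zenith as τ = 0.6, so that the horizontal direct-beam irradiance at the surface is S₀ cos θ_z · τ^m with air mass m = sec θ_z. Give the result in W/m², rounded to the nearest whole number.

339 W/m²

cos θ_z = sin(-48.2°) sin(-5.6°) + cos(-48.2°) cos(-5.6°) cos(-38.60°) = 0.0727 + 0.5184 = 0.5911.
Air mass m = 1/cos θ_z = 1/0.5911 = 1.692; τ^m = 0.6^1.692 = 0.4213.
Surface direct beam = 1360 × 0.5911 × 0.4213 = 338.68 W/m².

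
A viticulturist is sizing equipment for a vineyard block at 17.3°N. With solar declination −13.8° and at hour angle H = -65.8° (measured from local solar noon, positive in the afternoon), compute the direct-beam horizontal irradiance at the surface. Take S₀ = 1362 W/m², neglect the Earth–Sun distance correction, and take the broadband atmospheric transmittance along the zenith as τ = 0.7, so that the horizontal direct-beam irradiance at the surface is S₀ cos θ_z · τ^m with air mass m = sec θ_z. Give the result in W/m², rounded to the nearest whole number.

cos θ_z = sin φ sin δ + cos φ cos δ cos H = (0.2974)(-0.2385) + (0.9548)(0.9711)(0.4099) = 0.3091.
Air mass m = 1/cos θ_z = 1/0.3091 = 3.235; τ^m = 0.7^3.235 = 0.3154.
Surface direct beam = 1362 × 0.3091 × 0.3154 = 132.78 W/m².

133 W/m²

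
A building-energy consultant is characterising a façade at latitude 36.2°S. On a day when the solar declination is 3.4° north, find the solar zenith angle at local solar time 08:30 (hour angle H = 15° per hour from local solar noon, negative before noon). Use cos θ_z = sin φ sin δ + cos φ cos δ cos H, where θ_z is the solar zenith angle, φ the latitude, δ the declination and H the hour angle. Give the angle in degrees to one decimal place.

62.9°

Hour angle H = 15° × (8.5 − 12) = -52.50°.
With φ = -36.2°, δ = 3.4°, H = -52.50°: sin φ sin δ = -0.0350, cos φ cos δ cos H = 0.4904, so cos θ_z = 0.4554.
θ_z = arccos(0.4554) = 62.91°.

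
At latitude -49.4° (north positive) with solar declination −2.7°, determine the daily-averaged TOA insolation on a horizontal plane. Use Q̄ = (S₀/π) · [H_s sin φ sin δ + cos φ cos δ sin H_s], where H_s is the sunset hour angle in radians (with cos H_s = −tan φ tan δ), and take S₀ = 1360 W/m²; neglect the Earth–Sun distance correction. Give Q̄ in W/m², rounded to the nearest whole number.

The sunset hour angle satisfies cos H_s = −tan φ tan δ = -0.0550, giving H_s = 93.15°. In radians, H_s = 1.6258.
H_s sin φ sin δ = 1.6258 × -0.7593 × -0.0471 = 0.0581.
cos φ cos δ sin H_s = 0.6508 × 0.9989 × 0.9985 = 0.6491.
Q̄ = (1360/π) × (0.0581 + 0.6491) = 432.90 × 0.7072 = 306.15 W/m².

306 W/m²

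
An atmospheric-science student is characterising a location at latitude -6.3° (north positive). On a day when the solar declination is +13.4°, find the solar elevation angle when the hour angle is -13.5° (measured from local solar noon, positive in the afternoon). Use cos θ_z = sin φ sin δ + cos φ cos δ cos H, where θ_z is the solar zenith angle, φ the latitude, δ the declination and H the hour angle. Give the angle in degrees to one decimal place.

cos θ_z = sin φ sin δ + cos φ cos δ cos H = (-0.1097)(0.2317) + (0.9940)(0.9728)(0.9724) = 0.9149.
θ_z = arccos(0.9149) = 23.81°, so the elevation is 90° − 23.81° = 66.19°.

66.2°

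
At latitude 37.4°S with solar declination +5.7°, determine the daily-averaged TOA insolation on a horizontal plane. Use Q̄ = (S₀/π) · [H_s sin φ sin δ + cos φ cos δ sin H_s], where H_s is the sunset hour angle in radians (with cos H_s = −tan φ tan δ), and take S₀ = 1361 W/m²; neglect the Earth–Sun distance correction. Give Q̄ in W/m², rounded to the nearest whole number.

302 W/m²

The sunset hour angle satisfies cos H_s = −tan φ tan δ = 0.0763, giving H_s = 85.62°. In radians, H_s = 1.4944.
H_s sin φ sin δ = 1.4944 × -0.6074 × 0.0993 = -0.0901.
cos φ cos δ sin H_s = 0.7944 × 0.9951 × 0.9971 = 0.7882.
Q̄ = (1361/π) × (-0.0901 + 0.7882) = 433.22 × 0.6981 = 302.43 W/m².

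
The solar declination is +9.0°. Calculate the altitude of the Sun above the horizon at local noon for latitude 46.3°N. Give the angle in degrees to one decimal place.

52.7°

At local solar noon the hour angle is zero, so the elevation is 90° − |φ − δ| = 90° − |46.3° − (9.0°)| = 90° − 37.3° = 52.7°.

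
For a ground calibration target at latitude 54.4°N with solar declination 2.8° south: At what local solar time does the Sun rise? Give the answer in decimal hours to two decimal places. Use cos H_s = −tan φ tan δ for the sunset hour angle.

cos H_s = −tan(54.4°) · tan(-2.8°) = 0.0683, so H_s = arccos(0.0683) = 86.08°.
Sunrise is at 12 − H_s/15 = 12 − 5.739 = 6.261 h local solar time.

6.26 h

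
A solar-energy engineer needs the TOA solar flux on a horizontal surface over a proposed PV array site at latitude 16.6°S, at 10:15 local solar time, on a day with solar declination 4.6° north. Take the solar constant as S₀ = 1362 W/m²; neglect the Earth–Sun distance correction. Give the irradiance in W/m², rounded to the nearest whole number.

Hour angle H = 15° × (10.25 − 12) = -26.25°.
cos θ_z = sin(-16.6°) sin(4.6°) + cos(-16.6°) cos(4.6°) cos(-26.25°) = -0.0229 + 0.8567 = 0.8338.
Top-of-atmosphere irradiance = S₀ cos θ_z = 1362 × 0.8338 = 1135.64 W/m².

1136 W/m²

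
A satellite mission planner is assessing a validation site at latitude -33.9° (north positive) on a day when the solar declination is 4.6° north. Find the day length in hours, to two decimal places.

The sunset hour angle satisfies cos H_s = −tan φ tan δ = 0.0541, giving H_s = 86.90°.
Day length = 2 H_s / 15° h⁻¹ = 173.80° / 15 = 11.587 h.

11.59 hours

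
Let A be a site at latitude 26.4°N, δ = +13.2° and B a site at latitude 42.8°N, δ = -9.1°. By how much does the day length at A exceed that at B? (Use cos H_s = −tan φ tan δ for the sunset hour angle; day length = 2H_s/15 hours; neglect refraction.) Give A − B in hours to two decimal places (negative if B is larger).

+2.03 h

A: H_s = arccos(−tan 26.4° · tan 13.2°) = 96.69°, so 2H_s/15 = 12.8920 h.
B: H_s = arccos(−tan 42.8° · tan -9.1°) = 81.47°, so 2H_s/15 = 10.8627 h.
A − B = 12.8920 − 10.8627 = 2.0293 h.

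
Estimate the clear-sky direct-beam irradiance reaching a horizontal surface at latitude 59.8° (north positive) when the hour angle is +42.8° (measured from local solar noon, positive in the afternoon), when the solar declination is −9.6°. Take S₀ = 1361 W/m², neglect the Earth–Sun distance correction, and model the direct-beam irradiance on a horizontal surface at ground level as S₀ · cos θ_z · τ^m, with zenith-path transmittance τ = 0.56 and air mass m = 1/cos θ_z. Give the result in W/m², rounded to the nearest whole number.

21 W/m²

cos θ_z = sin φ sin δ + cos φ cos δ cos H = (0.8643)(-0.1668) + (0.5030)(0.9860)(0.7337) = 0.2197.
Air mass m = 1/cos θ_z = 1/0.2197 = 4.552; τ^m = 0.56^4.552 = 0.0714.
Surface direct beam = 1361 × 0.2197 × 0.0714 = 21.35 W/m².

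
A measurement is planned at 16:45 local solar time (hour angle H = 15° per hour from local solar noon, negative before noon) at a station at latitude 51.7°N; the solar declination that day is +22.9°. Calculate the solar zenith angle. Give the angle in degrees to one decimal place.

Hour angle H = 15° × (16.75 − 12) = 71.25°.
cos θ_z = sin φ sin δ + cos φ cos δ cos H = (0.7848)(0.3891) + (0.6198)(0.9212)(0.3214) = 0.4889.
θ_z = arccos(0.4889) = 60.73°.

60.7°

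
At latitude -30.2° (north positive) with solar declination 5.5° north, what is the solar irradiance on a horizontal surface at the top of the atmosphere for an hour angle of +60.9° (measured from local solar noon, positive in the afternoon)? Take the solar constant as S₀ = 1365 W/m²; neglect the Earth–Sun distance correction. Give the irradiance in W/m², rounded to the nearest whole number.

505 W/m²

cos θ_z = sin φ sin δ + cos φ cos δ cos H = (-0.5030)(0.0958) + (0.8643)(0.9954)(0.4863) = 0.3702.
Top-of-atmosphere irradiance = S₀ cos θ_z = 1365 × 0.3702 = 505.32 W/m².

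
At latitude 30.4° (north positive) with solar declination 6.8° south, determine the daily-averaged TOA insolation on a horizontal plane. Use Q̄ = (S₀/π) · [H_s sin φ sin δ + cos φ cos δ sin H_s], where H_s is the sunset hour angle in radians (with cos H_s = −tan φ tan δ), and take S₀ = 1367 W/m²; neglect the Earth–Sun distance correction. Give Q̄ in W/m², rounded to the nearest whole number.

333 W/m²

The sunset hour angle satisfies cos H_s = −tan φ tan δ = 0.0700, giving H_s = 85.99°. In radians, H_s = 1.5008.
H_s sin φ sin δ = 1.5008 × 0.5060 × -0.1184 = -0.0899.
cos φ cos δ sin H_s = 0.8625 × 0.9930 × 0.9976 = 0.8544.
Q̄ = (1367/π) × (-0.0899 + 0.8544) = 435.13 × 0.7645 = 332.66 W/m².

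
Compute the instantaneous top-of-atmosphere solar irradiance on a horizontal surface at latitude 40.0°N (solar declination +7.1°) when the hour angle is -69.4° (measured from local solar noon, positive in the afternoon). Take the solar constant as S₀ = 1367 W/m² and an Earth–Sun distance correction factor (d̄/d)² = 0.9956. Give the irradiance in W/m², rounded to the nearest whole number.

472 W/m²

With φ = 40.0°, δ = 7.1°, H = -69.40°: sin φ sin δ = 0.0794, cos φ cos δ cos H = 0.2675, so cos θ_z = 0.3469.
Top-of-atmosphere irradiance = S₀ (d̄/d)² cos θ_z = 1367 × 0.9956 × 0.3469 = 472.13 W/m².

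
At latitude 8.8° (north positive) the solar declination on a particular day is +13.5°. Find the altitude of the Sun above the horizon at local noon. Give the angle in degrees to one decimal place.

At local solar noon the hour angle is zero, so the elevation is 90° − |φ − δ| = 90° − |8.8° − (13.5°)| = 90° − 4.7° = 85.3°.

85.3°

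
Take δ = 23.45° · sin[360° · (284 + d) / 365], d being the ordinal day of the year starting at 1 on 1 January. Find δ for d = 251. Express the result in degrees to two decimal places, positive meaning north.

360 × (284 + 251) / 365 = 527.671°; sin(527.671°) = 0.2135.
δ = 23.45 × 0.2135 = 5.007° ≈ +5.01°.

+5.01°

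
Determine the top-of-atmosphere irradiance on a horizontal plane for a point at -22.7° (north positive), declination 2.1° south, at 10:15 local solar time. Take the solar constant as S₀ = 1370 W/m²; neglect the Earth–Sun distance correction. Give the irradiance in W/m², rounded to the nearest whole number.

1152 W/m²

Hour angle H = 15° × (10.25 − 12) = -26.25°.
cos θ_z = sin(-22.7°) sin(-2.1°) + cos(-22.7°) cos(-2.1°) cos(-26.25°) = 0.0141 + 0.8268 = 0.8409.
Top-of-atmosphere irradiance = S₀ cos θ_z = 1370 × 0.8409 = 1152.03 W/m².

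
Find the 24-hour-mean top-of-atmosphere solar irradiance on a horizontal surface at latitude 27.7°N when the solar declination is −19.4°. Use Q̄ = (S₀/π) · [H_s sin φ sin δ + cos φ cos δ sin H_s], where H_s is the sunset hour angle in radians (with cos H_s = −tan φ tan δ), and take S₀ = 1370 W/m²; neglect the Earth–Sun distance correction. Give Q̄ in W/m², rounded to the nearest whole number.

The sunset hour angle satisfies cos H_s = −tan φ tan δ = 0.1849, giving H_s = 79.34°. In radians, H_s = 1.3847.
H_s sin φ sin δ = 1.3847 × 0.4648 × -0.3322 = -0.2138.
cos φ cos δ sin H_s = 0.8854 × 0.9432 × 0.9827 = 0.8207.
Q̄ = (1370/π) × (-0.2138 + 0.8207) = 436.08 × 0.6069 = 264.66 W/m².

265 W/m²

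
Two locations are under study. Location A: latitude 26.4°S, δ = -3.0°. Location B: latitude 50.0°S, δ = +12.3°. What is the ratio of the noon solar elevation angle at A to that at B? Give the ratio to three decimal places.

A: 90° − |-26.4 − (-3.0)| = 66.60°.
B: 90° − |-50.0 − (12.3)| = 27.70°.
Ratio A/B = 66.6000 / 27.7000 = 2.4043.

2.404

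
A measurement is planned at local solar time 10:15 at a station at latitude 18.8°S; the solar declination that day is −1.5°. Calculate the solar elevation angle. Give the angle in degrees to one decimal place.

59.0°

Hour angle H = 15° × (10.25 − 12) = -26.25°.
cos θ_z = sin φ sin δ + cos φ cos δ cos H = (-0.3223)(-0.0262) + (0.9466)(0.9997)(0.8969) = 0.8572.
θ_z = arccos(0.8572) = 31.00°, so the elevation is 90° − 31.00° = 59.00°.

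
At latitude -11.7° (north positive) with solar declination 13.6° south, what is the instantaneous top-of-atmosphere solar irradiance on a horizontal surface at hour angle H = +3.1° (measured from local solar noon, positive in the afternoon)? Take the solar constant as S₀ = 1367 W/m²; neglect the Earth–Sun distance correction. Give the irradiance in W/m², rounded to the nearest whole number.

1364 W/m²

With φ = -11.7°, δ = -13.6°, H = 3.10°: sin φ sin δ = 0.0477, cos φ cos δ cos H = 0.9504, so cos θ_z = 0.9981.
Top-of-atmosphere irradiance = S₀ cos θ_z = 1367 × 0.9981 = 1364.40 W/m².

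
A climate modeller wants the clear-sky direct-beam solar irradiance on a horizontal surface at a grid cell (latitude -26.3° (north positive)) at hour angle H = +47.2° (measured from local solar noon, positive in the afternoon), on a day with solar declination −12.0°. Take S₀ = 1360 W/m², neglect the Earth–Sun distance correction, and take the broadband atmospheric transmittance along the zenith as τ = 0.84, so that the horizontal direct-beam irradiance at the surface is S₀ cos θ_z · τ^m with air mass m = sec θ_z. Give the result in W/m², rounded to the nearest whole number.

726 W/m²

cos θ_z = sin(-26.3°) sin(-12.0°) + cos(-26.3°) cos(-12.0°) cos(47.20°) = 0.0921 + 0.5958 = 0.6879.
Air mass m = 1/cos θ_z = 1/0.6879 = 1.454; τ^m = 0.84^1.454 = 0.7761.
Surface direct beam = 1360 × 0.6879 × 0.7761 = 726.08 W/m².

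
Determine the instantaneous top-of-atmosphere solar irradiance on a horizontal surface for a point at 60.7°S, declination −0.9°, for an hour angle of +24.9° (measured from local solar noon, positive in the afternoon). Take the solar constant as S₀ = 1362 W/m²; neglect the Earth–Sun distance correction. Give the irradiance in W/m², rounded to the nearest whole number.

With φ = -60.7°, δ = -0.9°, H = 24.90°: sin φ sin δ = 0.0137, cos φ cos δ cos H = 0.4438, so cos θ_z = 0.4575.
Top-of-atmosphere irradiance = S₀ cos θ_z = 1362 × 0.4575 = 623.12 W/m².

623 W/m²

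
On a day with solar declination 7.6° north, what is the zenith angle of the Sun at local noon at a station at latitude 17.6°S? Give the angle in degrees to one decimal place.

At local solar noon the hour angle is zero, so the zenith angle is |φ − δ| = |-17.6° − (7.6°)| = 25.2°.

25.2°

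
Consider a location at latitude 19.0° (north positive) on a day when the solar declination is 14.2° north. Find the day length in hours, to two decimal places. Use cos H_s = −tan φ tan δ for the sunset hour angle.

12.67 hours

The sunset hour angle satisfies cos H_s = −tan φ tan δ = -0.0871, giving H_s = 95.00°.
Day length = 2 H_s / 15° h⁻¹ = 190.00° / 15 = 12.667 h.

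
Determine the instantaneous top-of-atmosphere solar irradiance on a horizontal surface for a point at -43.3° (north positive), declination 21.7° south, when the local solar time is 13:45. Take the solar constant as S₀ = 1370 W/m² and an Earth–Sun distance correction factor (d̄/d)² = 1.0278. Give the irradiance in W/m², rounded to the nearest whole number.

1211 W/m²

Hour angle H = 15° × (13.75 − 12) = 26.25°.
cos θ_z = sin φ sin δ + cos φ cos δ cos H = (-0.6858)(-0.3697) + (0.7278)(0.9291)(0.8969) = 0.8600.
Top-of-atmosphere irradiance = S₀ (d̄/d)² cos θ_z = 1370 × 1.0278 × 0.8600 = 1210.95 W/m².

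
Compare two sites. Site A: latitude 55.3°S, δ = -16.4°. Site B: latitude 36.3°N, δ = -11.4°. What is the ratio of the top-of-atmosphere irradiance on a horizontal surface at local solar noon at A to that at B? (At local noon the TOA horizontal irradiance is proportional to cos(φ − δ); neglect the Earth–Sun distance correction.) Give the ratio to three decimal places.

A: cos θ_z = cos(-55.3° − (-16.4°)) = 0.7782.
B: cos θ_z = cos(36.3° − (-11.4°)) = 0.6730.
Ratio A/B = 0.7782 / 0.6730 = 1.1563.

1.156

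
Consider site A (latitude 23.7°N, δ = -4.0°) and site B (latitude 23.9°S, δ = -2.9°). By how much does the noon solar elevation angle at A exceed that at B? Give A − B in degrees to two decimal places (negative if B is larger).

A: 90° − |23.7 − (-4.0)| = 62.30°.
B: 90° − |-23.9 − (-2.9)| = 69.00°.
A − B = 62.30 − 69.00 = -6.70°.

-6.70°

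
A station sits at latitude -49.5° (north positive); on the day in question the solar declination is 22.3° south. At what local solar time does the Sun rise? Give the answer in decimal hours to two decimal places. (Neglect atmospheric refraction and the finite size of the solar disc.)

cos H_s = −tan(-49.5°) · tan(-22.3°) = -0.4802, so H_s = arccos(-0.4802) = 118.70°.
Sunrise is at 12 − H_s/15 = 12 − 7.913 = 4.087 h local solar time.

4.09 h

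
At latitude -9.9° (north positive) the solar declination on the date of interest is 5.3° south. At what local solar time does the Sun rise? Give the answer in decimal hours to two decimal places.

cos H_s = −tan(-9.9°) · tan(-5.3°) = -0.0162, so H_s = arccos(-0.0162) = 90.93°.
Sunrise is at 12 − H_s/15 = 12 − 6.062 = 5.938 h local solar time.

5.94 h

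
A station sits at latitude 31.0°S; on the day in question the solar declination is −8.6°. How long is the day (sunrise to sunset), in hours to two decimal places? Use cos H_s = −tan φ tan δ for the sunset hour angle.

−tan φ tan δ = −(-0.6009)(-0.1512) = -0.0909; H_s = arccos(-0.0909) = 95.22°.
Day length = 2 H_s / 15° h⁻¹ = 190.44° / 15 = 12.696 h.

12.70 hours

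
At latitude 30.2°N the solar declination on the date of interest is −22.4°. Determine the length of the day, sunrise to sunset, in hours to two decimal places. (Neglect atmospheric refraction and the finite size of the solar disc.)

10.15 hours

cos H_s = −tan(30.2°) · tan(-22.4°) = 0.2399, so H_s = arccos(0.2399) = 76.12°.
Day length = 2 H_s / 15° h⁻¹ = 152.24° / 15 = 10.149 h.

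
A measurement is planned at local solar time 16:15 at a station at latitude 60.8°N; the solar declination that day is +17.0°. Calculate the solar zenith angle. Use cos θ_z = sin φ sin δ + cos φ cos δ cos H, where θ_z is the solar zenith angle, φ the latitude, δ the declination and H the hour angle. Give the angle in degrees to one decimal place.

Hour angle H = 15° × (16.25 − 12) = 63.75°.
cos θ_z = sin(60.8°) sin(17.0°) + cos(60.8°) cos(17.0°) cos(63.75°) = 0.2552 + 0.2063 = 0.4615.
θ_z = arccos(0.4615) = 62.52°.

62.5°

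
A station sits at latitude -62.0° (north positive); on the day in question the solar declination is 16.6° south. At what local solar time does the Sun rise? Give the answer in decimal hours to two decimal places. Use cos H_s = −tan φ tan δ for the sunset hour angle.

3.73 h

The sunset hour angle satisfies cos H_s = −tan φ tan δ = -0.5607, giving H_s = 124.10°.
Sunrise is at 12 − H_s/15 = 12 − 8.273 = 3.727 h local solar time.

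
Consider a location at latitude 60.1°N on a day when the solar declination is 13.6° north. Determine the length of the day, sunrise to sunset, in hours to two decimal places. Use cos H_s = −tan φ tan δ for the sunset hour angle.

15.32 hours

−tan φ tan δ = −(1.7391)(0.2419) = -0.4207; H_s = arccos(-0.4207) = 114.88°.
Day length = 2 H_s / 15° h⁻¹ = 229.76° / 15 = 15.317 h.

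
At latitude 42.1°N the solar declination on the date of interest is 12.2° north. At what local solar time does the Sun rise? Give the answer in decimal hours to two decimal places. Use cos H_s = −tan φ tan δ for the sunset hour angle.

5.25 h

−tan φ tan δ = −(0.9036)(0.2162) = -0.1954; H_s = arccos(-0.1954) = 101.27°.
Sunrise is at 12 − H_s/15 = 12 − 6.751 = 5.249 h local solar time.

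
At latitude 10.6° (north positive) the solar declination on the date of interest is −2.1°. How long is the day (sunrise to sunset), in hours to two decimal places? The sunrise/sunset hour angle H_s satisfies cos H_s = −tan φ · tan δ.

11.95 hours

cos H_s = −tan(10.6°) · tan(-2.1°) = 0.0069, so H_s = arccos(0.0069) = 89.60°.
Day length = 2 H_s / 15° h⁻¹ = 179.20° / 15 = 11.947 h.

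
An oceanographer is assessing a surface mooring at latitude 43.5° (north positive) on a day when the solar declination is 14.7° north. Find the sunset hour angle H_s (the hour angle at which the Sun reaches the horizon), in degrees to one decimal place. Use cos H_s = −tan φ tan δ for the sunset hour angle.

104.4°

−tan φ tan δ = −(0.9490)(0.2623) = -0.2489; H_s = arccos(-0.2489) = 104.41°.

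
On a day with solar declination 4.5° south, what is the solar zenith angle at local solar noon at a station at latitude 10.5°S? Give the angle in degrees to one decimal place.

6.0°

At local solar noon the hour angle is zero, so the zenith angle is |φ − δ| = |-10.5° − (-4.5°)| = 6.0°.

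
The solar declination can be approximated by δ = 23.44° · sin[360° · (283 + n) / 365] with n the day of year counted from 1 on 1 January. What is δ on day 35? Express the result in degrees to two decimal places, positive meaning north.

360 × (283 + 35) / 365 = 313.644°; sin(313.644°) = -0.7236.
δ = 23.44 × -0.7236 = -16.961° ≈ -16.96°.

-16.96°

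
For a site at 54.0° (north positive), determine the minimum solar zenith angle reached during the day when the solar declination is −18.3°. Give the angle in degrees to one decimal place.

At local solar noon the hour angle is zero, so the zenith angle is |φ − δ| = |54.0° − (-18.3°)| = 72.3°.

72.3°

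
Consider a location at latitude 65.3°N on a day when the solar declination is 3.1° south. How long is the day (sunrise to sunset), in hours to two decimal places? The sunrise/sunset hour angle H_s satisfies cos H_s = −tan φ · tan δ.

The sunset hour angle satisfies cos H_s = −tan φ tan δ = 0.1177, giving H_s = 83.24°.
Day length = 2 H_s / 15° h⁻¹ = 166.48° / 15 = 11.099 h.

11.10 hours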